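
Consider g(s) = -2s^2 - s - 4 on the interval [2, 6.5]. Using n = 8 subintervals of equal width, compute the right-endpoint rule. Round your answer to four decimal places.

Δs = (6.5 − 2)/8 = 0.5625.
Right endpoints: 2.5625, 3.125, 3.6875, 4.25, 4.8125, 5.375, 5.9375, 6.5.
g(2.5625) = -19.6953125, g(3.125) = -26.65625, g(3.6875) = -34.8828125, g(4.25) = -44.375, g(4.8125) = -55.1328125, g(5.375) = -67.15625, g(5.9375) = -80.4453125, g(6.5) = -95.
Sum = Δs · [g(2.5625) + g(3.125) + g(3.6875) + ...].
Sum ≈ -238.1309.

-238.1309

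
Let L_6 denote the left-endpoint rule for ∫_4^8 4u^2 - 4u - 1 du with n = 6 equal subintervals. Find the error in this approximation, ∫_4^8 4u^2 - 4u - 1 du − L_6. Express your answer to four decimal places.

Exact integral: ∫_4^8 f(u) du ≈ 497.333333.
L_6 ≈ 439.851852.
Error ≈ 497.333333 − 439.851852 ≈ 57.4815.

57.4815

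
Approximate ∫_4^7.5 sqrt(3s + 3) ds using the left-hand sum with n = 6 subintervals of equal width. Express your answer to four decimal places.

15.3595

Δs = (7.5 − 4)/6 = 7/12.
Left endpoints: 4, 55/12, 31/6, 5.75, 19/3, 83/12.
f(4) ≈ 3.8730, f(55/12) ≈ 4.0927, f(31/6) ≈ 4.3012, f(5.75) ≈ 4.5000, f(19/3) ≈ 4.6904, f(83/12) ≈ 4.8734.
Sum = Δs · [f(4) + f(55/12) + f(31/6) + ...].
Sum ≈ 15.3595.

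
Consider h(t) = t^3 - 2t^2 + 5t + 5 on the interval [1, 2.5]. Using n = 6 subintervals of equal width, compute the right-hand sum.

21.89453125

Δt = (2.5 − 1)/6 = 0.25.
Right endpoints: 1.25, 1.5, 1.75, 2, 2.25, 2.5.
h(1.25) = 10.078125, h(1.5) = 11.375, h(1.75) = 12.984375, h(2) = 15, h(2.25) = 17.515625, h(2.5) = 20.625.
Sum = Δt · [h(1.25) + h(1.5) + h(1.75) + ...].
Sum = 21.89453125.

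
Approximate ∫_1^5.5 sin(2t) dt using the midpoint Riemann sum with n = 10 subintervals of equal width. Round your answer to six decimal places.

Δt = (5.5 − 1)/10 = 0.45.
Midpoints: 1.225, 1.675, 2.125, 2.575, 3.025, 3.475, 3.925, 4.375, 4.825, 5.275.
f(1.225) ≈ 0.637765, f(1.675) ≈ -0.206902, f(2.125) ≈ -0.894989, f(2.575) ≈ -0.905767, f(3.025) ≈ -0.231078, f(3.475) ≈ 0.618486, f(3.925) ≈ 0.999992, f(4.375) ≈ 0.624724, f(4.825) ≈ -0.223323, f(5.275) ≈ -0.902363.
Sum = Δt · [f(1.225) + f(1.675) + f(2.125) + ...].
Sum ≈ -0.217555.

-0.217555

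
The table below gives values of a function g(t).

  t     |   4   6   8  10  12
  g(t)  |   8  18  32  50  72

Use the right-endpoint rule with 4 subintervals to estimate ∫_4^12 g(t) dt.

344

Δt = 2.
Sum = 2·[18 + 32 + 50 + 72] = 344.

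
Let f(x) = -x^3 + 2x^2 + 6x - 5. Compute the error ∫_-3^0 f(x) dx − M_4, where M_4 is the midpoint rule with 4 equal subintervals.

Exact integral: ∫_-3^0 f(x) dx = -3.75.
M_4 = -4.6640625.
Error = -3.75 − (-4.6640625) = 0.9140625.

0.9140625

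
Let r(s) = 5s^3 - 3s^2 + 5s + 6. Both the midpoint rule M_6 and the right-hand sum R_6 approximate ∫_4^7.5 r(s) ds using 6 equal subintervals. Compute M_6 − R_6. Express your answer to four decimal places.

M_6 ≈ 3390.565755.
R_6 ≈ 3907.139323.
M_6 − R_6 ≈ -516.5736.

-516.5736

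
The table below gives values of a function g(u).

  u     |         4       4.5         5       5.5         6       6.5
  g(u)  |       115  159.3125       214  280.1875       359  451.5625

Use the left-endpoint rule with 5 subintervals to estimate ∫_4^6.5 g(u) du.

Δu = 0.5.
Sum = 0.5·[115 + 159.3125 + 214 + 280.1875 + 359] = 563.75.

563.75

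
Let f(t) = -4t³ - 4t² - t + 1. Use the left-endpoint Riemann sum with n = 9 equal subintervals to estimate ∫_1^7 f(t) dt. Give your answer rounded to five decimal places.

-2375.11111

Δt = (7 − 1)/9 = 2/3.
Left endpoints: 1, 5/3, 7/3, 3, 11/3, 13/3, 5, 17/3, 19/3.
f(1) = -8, f(5/3) = -818/27, f(7/3) = -1996/27, f(3) = -146, f(11/3) = -6848/27, f(13/3) = -10906/27, f(5) = -604, f(17/3) = -23246/27, f(19/3) = -31912/27.
Sum = Δt · [f(1) + f(5/3) + f(7/3) + ...].
Sum ≈ -2375.11111.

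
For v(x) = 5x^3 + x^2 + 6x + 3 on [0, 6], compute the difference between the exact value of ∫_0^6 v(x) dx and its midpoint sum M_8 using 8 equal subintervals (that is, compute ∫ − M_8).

Exact integral: ∫_0^6 v(x) dx = 1818.
M_8 = 1805.0625.
Error = 1818 − 1805.0625 = 12.9375.

12.9375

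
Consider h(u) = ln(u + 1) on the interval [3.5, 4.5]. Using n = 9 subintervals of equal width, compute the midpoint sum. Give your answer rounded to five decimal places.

1.60779

Δu = (4.5 − 3.5)/9 = 1/9.
Midpoints: 32/9, 11/3, 34/9, 35/9, 4, 37/9, 38/9, 13/3, 40/9.
h(32/9) ≈ 1.51635, h(11/3) ≈ 1.54045, h(34/9) ≈ 1.56398, h(35/9) ≈ 1.58697, h(4) ≈ 1.60944, h(37/9) ≈ 1.63142, h(38/9) ≈ 1.65292, h(13/3) ≈ 1.67398, h(40/9) ≈ 1.69460.
Sum = Δu · [h(32/9) + h(11/3) + h(34/9) + ...].
Sum ≈ 1.60779.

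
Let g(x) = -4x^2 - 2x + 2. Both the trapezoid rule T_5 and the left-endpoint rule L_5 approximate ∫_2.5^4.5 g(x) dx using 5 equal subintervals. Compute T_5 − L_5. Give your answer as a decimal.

-12

T_5 = -110.88.
L_5 = -98.88.
T_5 − L_5 = -12.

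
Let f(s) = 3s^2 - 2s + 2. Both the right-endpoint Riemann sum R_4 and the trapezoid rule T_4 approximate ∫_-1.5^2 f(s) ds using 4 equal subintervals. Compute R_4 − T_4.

-0.765625

R_4 = 17.19921875.
T_4 = 17.96484375.
R_4 − T_4 = -0.765625.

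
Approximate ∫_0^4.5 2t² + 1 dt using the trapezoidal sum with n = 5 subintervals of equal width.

66.465

Δt = (4.5 − 0)/5 = 0.9.
f(0) = 1, f(0.9) = 2.62, f(1.8) = 7.48, f(2.7) = 15.58, f(3.6) = 26.92, f(4.5) = 41.5.
T_5 = (Δt/2)·[f(t_0) + 2f(t_1) + ... + 2f(t_{4}) + f(t_5)].
Sum = 66.465.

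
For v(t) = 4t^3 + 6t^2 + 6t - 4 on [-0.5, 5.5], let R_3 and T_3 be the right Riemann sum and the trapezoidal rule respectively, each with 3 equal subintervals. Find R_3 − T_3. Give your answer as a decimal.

R_3 = 2340.
T_3 = 1458.
R_3 − T_3 = 882.

882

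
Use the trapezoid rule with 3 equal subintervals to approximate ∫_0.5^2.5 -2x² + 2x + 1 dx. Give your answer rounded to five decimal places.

-2.62963

Δx = (2.5 − 0.5)/3 = 2/3.
f(0.5) = 1.5, f(7/6) = 11/18, f(11/6) = -37/18, f(2.5) = -6.5.
T_3 = (Δx/2)·[f(x_0) + 2f(x_1) + 2f(x_2) + f(x_3)].
Sum ≈ -2.62963.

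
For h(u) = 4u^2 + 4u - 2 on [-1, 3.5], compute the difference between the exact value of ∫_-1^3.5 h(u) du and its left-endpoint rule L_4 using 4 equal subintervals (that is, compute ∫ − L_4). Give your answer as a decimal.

31.640625

Exact integral: ∫_-1^3.5 h(u) du = 72.
L_4 = 40.359375.
Error = 72 − 40.359375 = 31.640625.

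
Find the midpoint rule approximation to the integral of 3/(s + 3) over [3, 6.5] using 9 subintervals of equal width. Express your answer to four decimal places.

1.3783

Δs = (6.5 − 3)/9 = 7/18.
Midpoints: 115/36, 43/12, 143/36, 157/36, 4.75, 185/36, 199/36, 71/12, 227/36.
f(115/36) = 108/223, f(43/12) = 36/79, f(143/36) = 108/251, f(157/36) = 108/265, f(4.75) = 12/31, f(185/36) = 108/293, f(199/36) = 108/307, f(71/12) = 36/107, f(227/36) = 108/335.
Sum = Δs · [f(115/36) + f(43/12) + f(143/36) + ...].
Sum ≈ 1.3783.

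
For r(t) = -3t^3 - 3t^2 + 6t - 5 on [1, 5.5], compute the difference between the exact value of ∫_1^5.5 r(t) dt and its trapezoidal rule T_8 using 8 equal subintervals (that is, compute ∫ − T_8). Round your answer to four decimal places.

Exact integral: ∫_1^5.5 r(t) dt = -785.671875.
T_8 ≈ -793.324951.
Error ≈ -785.671875 − (-793.324951) ≈ 7.6531.

7.6531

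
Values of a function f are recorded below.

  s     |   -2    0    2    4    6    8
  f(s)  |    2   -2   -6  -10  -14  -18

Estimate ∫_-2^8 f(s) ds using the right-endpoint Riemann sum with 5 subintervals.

Δs = 2.
Sum = 2·[(-2) + (-6) + (-10) + (-14) + (-18)] = -100.

-100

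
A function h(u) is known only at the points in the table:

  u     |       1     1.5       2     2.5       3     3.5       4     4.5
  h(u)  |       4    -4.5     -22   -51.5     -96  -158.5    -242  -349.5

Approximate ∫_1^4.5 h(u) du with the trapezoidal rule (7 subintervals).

-373.625

Δu = 0.5.
T_7 = (0.5/2)·[4 + 2·(-4.5) + 2·(-22) + 2·(-51.5) + 2·(-96) + 2·(-158.5) + 2·(-242) + (-349.5)] = -373.625.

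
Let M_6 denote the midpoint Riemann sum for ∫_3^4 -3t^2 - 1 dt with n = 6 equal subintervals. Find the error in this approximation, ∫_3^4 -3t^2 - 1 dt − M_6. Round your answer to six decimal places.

-0.006944

Exact integral: ∫_3^4 f(t) dt = -38.
M_6 ≈ -37.99305556.
Error ≈ -38 − (-37.99305556) ≈ -0.006944.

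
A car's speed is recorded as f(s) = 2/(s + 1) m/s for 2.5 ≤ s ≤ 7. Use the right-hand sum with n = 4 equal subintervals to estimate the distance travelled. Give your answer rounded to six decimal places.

Δs = (7 − 2.5)/4 = 1.125.
Right endpoints: 3.625, 4.75, 5.875, 7.
f(3.625) = 16/37, f(4.75) = 8/23, f(5.875) = 16/55, f(7) = 0.25.
Sum = Δs · [f(3.625) + f(4.75) + f(5.875) + f(7)].
Sum ≈ 1.486314.

1.486314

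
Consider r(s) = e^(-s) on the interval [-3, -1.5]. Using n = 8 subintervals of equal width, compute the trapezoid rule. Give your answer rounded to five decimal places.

Δs = (-1.5 − (-3))/8 = 0.1875.
r(-3) ≈ 20.08554, r(-2.8125) ≈ 16.65149, r(-2.625) ≈ 13.80457, r(-2.4375) ≈ 11.44439, r(-2.25) ≈ 9.48774, r(-2.0625) ≈ 7.86561, r(-1.875) ≈ 6.52082, r(-1.6875) ≈ 5.40595, r(-1.5) ≈ 4.48169.
T_8 = (Δs/2)·[r(s_0) + 2r(s_1) + ... + 2r(s_{7}) + r(s_8)].
Sum ≈ 15.64954.

15.64954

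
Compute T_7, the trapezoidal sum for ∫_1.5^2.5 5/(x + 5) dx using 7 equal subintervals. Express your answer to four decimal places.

Δx = (2.5 − 1.5)/7 = 1/7.
f(1.5) = 10/13, f(23/14) = 70/93, f(25/14) = 14/19, f(27/14) = 70/97, f(29/14) = 70/99, f(31/14) = 70/101, f(33/14) = 70/103, f(2.5) = 2/3.
T_7 = (Δx/2)·[f(x_0) + 2f(x_1) + ... + 2f(x_{6}) + f(x_7)].
Sum ≈ 0.7156.

0.7156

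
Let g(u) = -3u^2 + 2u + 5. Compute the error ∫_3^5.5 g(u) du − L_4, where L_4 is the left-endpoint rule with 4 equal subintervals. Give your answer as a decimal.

-17.87109375

Exact integral: ∫_3^5.5 g(u) du = -105.625.
L_4 = -87.75390625.
Error = -105.625 − (-87.75390625) = -17.87109375.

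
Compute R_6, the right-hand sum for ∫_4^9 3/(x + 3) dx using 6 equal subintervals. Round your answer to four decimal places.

Δx = (9 − 4)/6 = 5/6.
Right endpoints: 29/6, 17/3, 6.5, 22/3, 49/6, 9.
f(29/6) = 18/47, f(17/3) = 9/26, f(6.5) = 6/19, f(22/3) = 9/31, f(49/6) = 18/67, f(9) = 0.25.
Sum = Δx · [f(29/6) + f(17/3) + f(6.5) + ...].
Sum ≈ 1.5449.

1.5449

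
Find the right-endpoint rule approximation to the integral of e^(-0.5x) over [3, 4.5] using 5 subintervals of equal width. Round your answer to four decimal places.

0.2182

Δx = (4.5 − 3)/5 = 0.3.
Right endpoints: 3.3, 3.6, 3.9, 4.2, 4.5.
f(3.3) ≈ 0.1920, f(3.6) ≈ 0.1653, f(3.9) ≈ 0.1423, f(4.2) ≈ 0.1225, f(4.5) ≈ 0.1054.
Sum = Δx · [f(3.3) + f(3.6) + f(3.9) + f(4.2) + f(4.5)].
Sum ≈ 0.2182.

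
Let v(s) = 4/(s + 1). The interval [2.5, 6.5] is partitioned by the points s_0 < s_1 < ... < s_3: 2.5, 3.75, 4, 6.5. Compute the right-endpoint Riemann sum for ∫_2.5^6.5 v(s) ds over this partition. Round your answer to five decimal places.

2.58596

Subinterval widths: 1.25, 0.25, 2.5.
Right endpoints: 3.75, 4, 6.5.
v(3.75) = 16/19, v(4) = 0.8, v(6.5) = 8/15.
Sum = Σ Δs_i · v(s_i).
Sum ≈ 2.58596.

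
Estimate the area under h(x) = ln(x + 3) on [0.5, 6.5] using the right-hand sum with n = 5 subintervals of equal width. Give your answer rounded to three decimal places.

Δx = (6.5 − 0.5)/5 = 1.2.
Right endpoints: 1.7, 2.9, 4.1, 5.3, 6.5.
h(1.7) ≈ 1.548, h(2.9) ≈ 1.775, h(4.1) ≈ 1.960, h(5.3) ≈ 2.116, h(6.5) ≈ 2.251.
Sum = Δx · [h(1.7) + h(2.9) + h(4.1) + h(5.3) + h(6.5)].
Sum ≈ 11.580.

11.580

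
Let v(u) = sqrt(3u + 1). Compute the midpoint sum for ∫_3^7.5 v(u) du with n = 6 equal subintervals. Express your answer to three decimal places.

18.292

Δu = (7.5 − 3)/6 = 0.75.
Midpoints: 3.375, 4.125, 4.875, 5.625, 6.375, 7.125.
v(3.375) ≈ 3.335, v(4.125) ≈ 3.657, v(4.875) ≈ 3.953, v(5.625) ≈ 4.228, v(6.375) ≈ 4.486, v(7.125) ≈ 4.730.
Sum = Δu · [v(3.375) + v(4.125) + v(4.875) + ...].
Sum ≈ 18.292.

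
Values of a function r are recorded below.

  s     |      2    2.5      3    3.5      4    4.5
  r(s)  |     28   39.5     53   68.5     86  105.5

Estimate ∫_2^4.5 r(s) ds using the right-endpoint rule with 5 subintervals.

Δs = 0.5.
Sum = 0.5·[39.5 + 53 + 68.5 + 86 + 105.5] = 176.25.

176.25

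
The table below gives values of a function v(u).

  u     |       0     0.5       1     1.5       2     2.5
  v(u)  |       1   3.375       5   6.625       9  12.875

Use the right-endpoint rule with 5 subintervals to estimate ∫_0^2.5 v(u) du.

18.4375

Δu = 0.5.
Sum = 0.5·[3.375 + 5 + 6.625 + 9 + 12.875] = 18.4375.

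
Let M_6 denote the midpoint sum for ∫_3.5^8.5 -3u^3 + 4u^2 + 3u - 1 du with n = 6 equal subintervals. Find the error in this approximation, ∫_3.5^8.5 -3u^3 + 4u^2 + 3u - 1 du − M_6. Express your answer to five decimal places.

-14.46759

Exact integral: ∫_3.5^8.5 f(u) du ≈ -2955.8333333.
M_6 ≈ -2941.3657407.
Error ≈ -2955.8333333 − (-2941.3657407) ≈ -14.46759.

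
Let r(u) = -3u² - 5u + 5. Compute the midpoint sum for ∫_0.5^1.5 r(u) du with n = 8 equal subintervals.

-3.24609375

Δu = (1.5 − 0.5)/8 = 0.125.
Midpoints: 0.5625, 0.6875, 0.8125, 0.9375, 1.0625, 1.1875, 1.3125, 1.4375.
r(0.5625) = 1.23828125, r(0.6875) = 0.14453125, r(0.8125) = -1.04296875, r(0.9375) = -2.32421875, r(1.0625) = -3.69921875, r(1.1875) = -5.16796875, r(1.3125) = -6.73046875, r(1.4375) = -8.38671875.
Sum = Δu · [r(0.5625) + r(0.6875) + r(0.8125) + ...].
Sum = -3.24609375.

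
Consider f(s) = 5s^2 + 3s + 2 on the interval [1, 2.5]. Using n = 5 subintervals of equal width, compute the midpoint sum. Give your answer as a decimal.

35.19375

Δs = (2.5 − 1)/5 = 0.3.
Midpoints: 1.15, 1.45, 1.75, 2.05, 2.35.
f(1.15) = 12.0625, f(1.45) = 16.8625, f(1.75) = 22.5625, f(2.05) = 29.1625, f(2.35) = 36.6625.
Sum = Δs · [f(1.15) + f(1.45) + f(1.75) + f(2.05) + f(2.35)].
Sum = 35.19375.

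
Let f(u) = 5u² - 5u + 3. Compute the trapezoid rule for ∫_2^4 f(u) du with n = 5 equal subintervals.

69.6

Δu = (4 − 2)/5 = 0.4.
f(2) = 13, f(2.4) = 19.8, f(2.8) = 28.2, f(3.2) = 38.2, f(3.6) = 49.8, f(4) = 63.
T_5 = (Δu/2)·[f(u_0) + 2f(u_1) + ... + 2f(u_{4}) + f(u_5)].
Sum = 69.6.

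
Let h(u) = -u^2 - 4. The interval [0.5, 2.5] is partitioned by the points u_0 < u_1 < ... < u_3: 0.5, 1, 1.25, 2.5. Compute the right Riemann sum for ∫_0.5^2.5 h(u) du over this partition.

Subinterval widths: 0.5, 0.25, 1.25.
Right endpoints: 1, 1.25, 2.5.
h(1) = -5, h(1.25) = -5.5625, h(2.5) = -10.25.
Sum = Σ Δu_i · h(u_i).
Sum = -16.703125.

-16.703125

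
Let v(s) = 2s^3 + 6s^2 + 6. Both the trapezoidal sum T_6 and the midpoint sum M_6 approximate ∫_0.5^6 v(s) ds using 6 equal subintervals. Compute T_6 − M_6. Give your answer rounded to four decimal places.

T_6 ≈ 1132.360243.
M_6 ≈ 1102.898003.
T_6 − M_6 ≈ 29.4622.

29.4622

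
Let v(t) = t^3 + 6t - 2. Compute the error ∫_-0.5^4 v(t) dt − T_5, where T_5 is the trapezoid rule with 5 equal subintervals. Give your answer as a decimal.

Exact integral: ∫_-0.5^4 v(t) dt = 102.234375.
T_5 = 105.42375.
Error = 102.234375 − 105.42375 = -3.189375.

-3.189375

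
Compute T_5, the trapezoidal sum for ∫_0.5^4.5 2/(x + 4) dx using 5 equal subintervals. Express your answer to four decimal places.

1.2758

Δx = (4.5 − 0.5)/5 = 0.8.
f(0.5) = 4/9, f(1.3) = 20/53, f(2.1) = 20/61, f(2.9) = 20/69, f(3.7) = 20/77, f(4.5) = 4/17.
T_5 = (Δx/2)·[f(x_0) + 2f(x_1) + ... + 2f(x_{4}) + f(x_5)].
Sum ≈ 1.2758.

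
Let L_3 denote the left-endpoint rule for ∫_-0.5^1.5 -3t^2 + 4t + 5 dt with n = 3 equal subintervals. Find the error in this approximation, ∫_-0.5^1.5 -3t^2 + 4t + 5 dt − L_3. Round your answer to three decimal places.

Exact integral: ∫_-0.5^1.5 f(t) dt = 10.5.
L_3 ≈ 9.38889.
Error ≈ 10.5 − 9.38889 ≈ 1.111.

1.111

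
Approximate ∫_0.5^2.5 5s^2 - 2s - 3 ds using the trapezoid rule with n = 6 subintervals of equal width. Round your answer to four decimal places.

Δs = (2.5 − 0.5)/6 = 1/3.
f(0.5) = -2.75, f(5/6) = -43/36, f(7/6) = 53/36, f(1.5) = 5.25, f(11/6) = 365/36, f(13/6) = 581/36, f(2.5) = 23.25.
T_6 = (Δs/2)·[f(s_0) + 2f(s_1) + ... + 2f(s_{5}) + f(s_6)].
Sum ≈ 14.0185.

14.0185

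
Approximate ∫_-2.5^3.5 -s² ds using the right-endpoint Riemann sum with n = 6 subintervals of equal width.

-23.5

Δs = (3.5 − (-2.5))/6 = 1.
Right endpoints: -1.5, -0.5, 0.5, 1.5, 2.5, 3.5.
f(-1.5) = -2.25, f(-0.5) = -0.25, f(0.5) = -0.25, f(1.5) = -2.25, f(2.5) = -6.25, f(3.5) = -12.25.
Sum = Δs · [f(-1.5) + f(-0.5) + f(0.5) + ...].
Sum = -23.5.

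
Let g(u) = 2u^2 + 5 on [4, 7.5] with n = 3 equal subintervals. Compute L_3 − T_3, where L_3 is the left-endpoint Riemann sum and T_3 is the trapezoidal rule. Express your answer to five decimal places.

-46.95833

L_3 ≈ 210.7129630.
T_3 ≈ 257.6712963.
L_3 − T_3 ≈ -46.95833.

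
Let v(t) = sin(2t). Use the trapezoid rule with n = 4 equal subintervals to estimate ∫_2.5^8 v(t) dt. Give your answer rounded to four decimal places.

0.1693

Δt = (8 − 2.5)/4 = 1.375.
v(2.5) ≈ -0.9589, v(3.875) ≈ 0.9946, v(5.25) ≈ -0.8797, v(6.625) ≈ 0.6316, v(8) ≈ -0.2879.
T_4 = (Δt/2)·[v(t_0) + 2v(t_1) + 2v(t_2) + 2v(t_3) + v(t_4)].
Sum ≈ 0.1693.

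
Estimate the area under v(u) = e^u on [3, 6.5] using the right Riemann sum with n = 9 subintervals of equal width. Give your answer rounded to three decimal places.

Δu = (6.5 − 3)/9 = 7/18.
Right endpoints: 61/18, 34/9, 25/6, 41/9, 89/18, 16/3, 103/18, 55/9, 6.5.
v(61/18) ≈ 29.633, v(34/9) ≈ 43.719, v(25/6) ≈ 64.500, v(41/9) ≈ 95.160, v(89/18) ≈ 140.393, v(16/3) ≈ 207.127, v(103/18) ≈ 305.583, v(55/9) ≈ 450.839, v(6.5) ≈ 665.142.
Sum = Δu · [v(61/18) + v(34/9) + v(25/6) + ...].
Sum ≈ 778.593.

778.593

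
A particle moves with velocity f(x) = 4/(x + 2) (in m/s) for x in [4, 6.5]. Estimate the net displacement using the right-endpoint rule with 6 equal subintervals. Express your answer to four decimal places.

Δx = (6.5 − 4)/6 = 5/12.
Right endpoints: 53/12, 29/6, 5.25, 17/3, 73/12, 6.5.
f(53/12) = 48/77, f(29/6) = 24/41, f(5.25) = 16/29, f(17/3) = 12/23, f(73/12) = 48/97, f(6.5) = 8/17.
Sum = Δx · [f(53/12) + f(29/6) + f(5.25) + ...].
Sum ≈ 1.3532.

1.3532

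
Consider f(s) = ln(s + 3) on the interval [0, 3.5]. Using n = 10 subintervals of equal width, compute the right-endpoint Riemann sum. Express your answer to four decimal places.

5.5044

Δs = (3.5 − 0)/10 = 0.35.
Right endpoints: 0.35, 0.7, 1.05, 1.4, 1.75, 2.1, 2.45, 2.8, 3.15, 3.5.
f(0.35) ≈ 1.2090, f(0.7) ≈ 1.3083, f(1.05) ≈ 1.3987, f(1.4) ≈ 1.4816, f(1.75) ≈ 1.5581, f(2.1) ≈ 1.6292, f(2.45) ≈ 1.6956, f(2.8) ≈ 1.7579, f(3.15) ≈ 1.8165, f(3.5) ≈ 1.8718.
Sum = Δs · [f(0.35) + f(0.7) + f(1.05) + ...].
Sum ≈ 5.5044.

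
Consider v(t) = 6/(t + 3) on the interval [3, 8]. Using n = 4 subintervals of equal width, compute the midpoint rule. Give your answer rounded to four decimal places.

3.6293

Δt = (8 − 3)/4 = 1.25.
Midpoints: 3.625, 4.875, 6.125, 7.375.
v(3.625) = 48/53, v(4.875) = 16/21, v(6.125) = 48/73, v(7.375) = 48/83.
Sum = Δt · [v(3.625) + v(4.875) + v(6.125) + v(7.375)].
Sum ≈ 3.6293.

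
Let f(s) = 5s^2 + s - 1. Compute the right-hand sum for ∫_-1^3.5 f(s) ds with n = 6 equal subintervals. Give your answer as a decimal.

Δs = (3.5 − (-1))/6 = 0.75.
Right endpoints: -0.25, 0.5, 1.25, 2, 2.75, 3.5.
f(-0.25) = -0.9375, f(0.5) = 0.75, f(1.25) = 8.0625, f(2) = 21, f(2.75) = 39.5625, f(3.5) = 63.75.
Sum = Δs · [f(-0.25) + f(0.5) + f(1.25) + ...].
Sum = 99.140625.

99.140625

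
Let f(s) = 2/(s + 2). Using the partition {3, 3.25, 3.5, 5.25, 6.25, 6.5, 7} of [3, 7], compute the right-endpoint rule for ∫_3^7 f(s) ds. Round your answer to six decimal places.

Subinterval widths: 0.25, 0.25, 1.75, 1, 0.25, 0.5.
Right endpoints: 3.25, 3.5, 5.25, 6.25, 6.5, 7.
f(3.25) = 8/21, f(3.5) = 4/11, f(5.25) = 8/29, f(6.25) = 8/33, f(6.5) = 4/17, f(7) = 2/9.
Sum = Σ Δs_i · f(s_i).
Sum ≈ 1.081265.

1.081265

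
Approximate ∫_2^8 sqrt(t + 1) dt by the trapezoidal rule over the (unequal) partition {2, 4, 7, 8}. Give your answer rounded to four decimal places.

14.4791

Subinterval widths: 2, 3, 1.
f(2) ≈ 1.7321, f(4) ≈ 2.2361, f(7) ≈ 2.8284, f(8) ≈ 3.0000.
On each subinterval the trapezoid contributes (Δt_i/2)·[f(t_{i-1}) + f(t_i)].
Sum ≈ 14.4791.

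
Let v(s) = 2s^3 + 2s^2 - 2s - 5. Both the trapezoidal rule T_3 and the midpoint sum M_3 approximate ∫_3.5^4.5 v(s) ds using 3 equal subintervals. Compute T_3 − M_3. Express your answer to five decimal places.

0.72222

T_3 ≈ 149.6481481.
M_3 ≈ 148.9259259.
T_3 − M_3 ≈ 0.72222.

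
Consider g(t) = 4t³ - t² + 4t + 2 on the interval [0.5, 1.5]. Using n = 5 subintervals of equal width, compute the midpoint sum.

Δt = (1.5 − 0.5)/5 = 0.2.
Midpoints: 0.6, 0.8, 1, 1.2, 1.4.
g(0.6) = 4.904, g(0.8) = 6.608, g(1) = 9, g(1.2) = 12.272, g(1.4) = 16.616.
Sum = Δt · [g(0.6) + g(0.8) + g(1) + g(1.2) + g(1.4)].
Sum = 9.88.

9.88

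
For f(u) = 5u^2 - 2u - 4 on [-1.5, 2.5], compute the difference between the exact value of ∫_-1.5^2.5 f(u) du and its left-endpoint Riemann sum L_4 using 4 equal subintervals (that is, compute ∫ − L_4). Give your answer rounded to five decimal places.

Exact integral: ∫_-1.5^2.5 f(u) du ≈ 11.6666667.
L_4 = 9.
Error ≈ 11.6666667 − 9 ≈ 2.66667.

2.66667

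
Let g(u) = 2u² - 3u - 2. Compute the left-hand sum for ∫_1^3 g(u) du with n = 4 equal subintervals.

Δu = (3 − 1)/4 = 0.5.
Left endpoints: 1, 1.5, 2, 2.5.
g(1) = -3, g(1.5) = -2, g(2) = 0, g(2.5) = 3.
Sum = Δu · [g(1) + g(1.5) + g(2) + g(2.5)].
Sum = -1.

-1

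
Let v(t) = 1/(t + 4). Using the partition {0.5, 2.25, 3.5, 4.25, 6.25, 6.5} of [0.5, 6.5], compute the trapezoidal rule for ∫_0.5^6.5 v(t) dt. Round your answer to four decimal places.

0.8561

Subinterval widths: 1.75, 1.25, 0.75, 2, 0.25.
v(0.5) = 2/9, v(2.25) = 0.16, v(3.5) = 2/15, v(4.25) = 4/33, v(6.25) = 4/41, v(6.5) = 2/21.
On each subinterval the trapezoid contributes (Δt_i/2)·[v(t_{i-1}) + v(t_i)].
Sum ≈ 0.8561.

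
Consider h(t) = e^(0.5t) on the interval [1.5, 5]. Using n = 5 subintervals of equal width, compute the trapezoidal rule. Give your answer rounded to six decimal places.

20.336073

Δt = (5 − 1.5)/5 = 0.7.
h(1.5) ≈ 2.117000, h(2.2) ≈ 3.004166, h(2.9) ≈ 4.263115, h(3.6) ≈ 6.049647, h(4.3) ≈ 8.584858, h(5) ≈ 12.182494.
T_5 = (Δt/2)·[h(t_0) + 2h(t_1) + ... + 2h(t_{4}) + h(t_5)].
Sum ≈ 20.336073.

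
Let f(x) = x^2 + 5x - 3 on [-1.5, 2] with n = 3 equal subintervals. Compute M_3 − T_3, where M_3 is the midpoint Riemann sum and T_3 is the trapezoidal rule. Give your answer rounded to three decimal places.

-1.191

M_3 ≈ -2.73032.
T_3 ≈ -1.53935.
M_3 − T_3 ≈ -1.191.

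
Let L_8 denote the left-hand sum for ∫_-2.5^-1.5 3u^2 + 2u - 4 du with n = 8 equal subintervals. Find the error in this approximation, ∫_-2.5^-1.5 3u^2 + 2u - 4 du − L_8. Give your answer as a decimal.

Exact integral: ∫_-2.5^-1.5 f(u) du = 4.25.
L_8 = 4.8828125.
Error = 4.25 − 4.8828125 = -0.6328125.

-0.6328125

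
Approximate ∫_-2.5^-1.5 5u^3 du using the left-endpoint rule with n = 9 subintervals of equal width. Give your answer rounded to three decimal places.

-45.965

Δu = (-1.5 − (-2.5))/9 = 1/9.
Left endpoints: -2.5, -43/18, -41/18, -13/6, -37/18, -35/18, -11/6, -31/18, -29/18.
f(-2.5) = -78.125, f(-43/18) = -397535/5832, f(-41/18) = -344605/5832, f(-13/6) = -10985/216, f(-37/18) = -253265/5832, f(-35/18) = -214375/5832, f(-11/6) = -6655/216, f(-31/18) = -148955/5832, f(-29/18) = -121945/5832.
Sum = Δu · [f(-2.5) + f(-43/18) + f(-41/18) + ...].
Sum ≈ -45.965.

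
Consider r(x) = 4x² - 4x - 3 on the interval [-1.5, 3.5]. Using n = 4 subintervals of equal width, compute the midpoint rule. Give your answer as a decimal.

24.0625

Δx = (3.5 − (-1.5))/4 = 1.25.
Midpoints: -0.875, 0.375, 1.625, 2.875.
r(-0.875) = 3.5625, r(0.375) = -3.9375, r(1.625) = 1.0625, r(2.875) = 18.5625.
Sum = Δx · [r(-0.875) + r(0.375) + r(1.625) + r(2.875)].
Sum = 24.0625.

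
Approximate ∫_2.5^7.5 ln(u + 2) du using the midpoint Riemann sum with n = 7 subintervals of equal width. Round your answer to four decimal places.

9.6214

Δu = (7.5 − 2.5)/7 = 5/7.
Midpoints: 20/7, 25/7, 30/7, 5, 40/7, 45/7, 50/7.
f(20/7) ≈ 1.5805, f(25/7) ≈ 1.7177, f(30/7) ≈ 1.8383, f(5) ≈ 1.9459, f(40/7) ≈ 2.0431, f(45/7) ≈ 2.1316, f(50/7) ≈ 2.2130.
Sum = Δu · [f(20/7) + f(25/7) + f(30/7) + ...].
Sum ≈ 9.6214.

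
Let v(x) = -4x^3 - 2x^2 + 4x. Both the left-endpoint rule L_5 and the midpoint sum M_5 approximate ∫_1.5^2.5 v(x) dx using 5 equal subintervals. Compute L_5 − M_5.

5.04

L_5 = -29.04.
M_5 = -34.08.
L_5 − M_5 = 5.04.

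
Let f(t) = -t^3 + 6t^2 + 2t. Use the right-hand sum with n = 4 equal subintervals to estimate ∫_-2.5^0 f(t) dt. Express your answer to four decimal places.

21.3135

Δt = (0 − (-2.5))/4 = 0.625.
Right endpoints: -1.875, -1.25, -0.625, 0.
f(-1.875) = 12255/512, f(-1.25) = 8.828125, f(-0.625) = 685/512, f(0) = 0.
Sum = Δt · [f(-1.875) + f(-1.25) + f(-0.625) + f(0)].
Sum ≈ 21.3135.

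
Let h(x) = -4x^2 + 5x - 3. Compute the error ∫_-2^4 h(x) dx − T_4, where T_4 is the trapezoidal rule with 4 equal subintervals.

Exact integral: ∫_-2^4 h(x) dx = -84.
T_4 = -93.
Error = -84 − (-93) = 9.

9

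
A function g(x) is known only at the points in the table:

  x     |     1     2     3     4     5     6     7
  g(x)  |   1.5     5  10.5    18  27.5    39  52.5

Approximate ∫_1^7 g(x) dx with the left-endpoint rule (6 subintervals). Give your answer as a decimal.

Δx = 1.
Sum = 1·[1.5 + 5 + 10.5 + 18 + 27.5 + 39] = 101.5.

101.5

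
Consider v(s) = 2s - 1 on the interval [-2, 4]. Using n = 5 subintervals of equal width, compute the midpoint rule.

6

Δs = (4 − (-2))/5 = 1.2.
Midpoints: -1.4, -0.2, 1, 2.2, 3.4.
v(-1.4) = -3.8, v(-0.2) = -1.4, v(1) = 1, v(2.2) = 3.4, v(3.4) = 5.8.
Sum = Δs · [v(-1.4) + v(-0.2) + v(1) + v(2.2) + v(3.4)].
Sum = 6.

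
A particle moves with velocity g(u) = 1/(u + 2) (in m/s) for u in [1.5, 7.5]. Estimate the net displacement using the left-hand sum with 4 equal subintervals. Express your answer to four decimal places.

Δu = (7.5 − 1.5)/4 = 1.5.
Left endpoints: 1.5, 3, 4.5, 6.
g(1.5) = 2/7, g(3) = 0.2, g(4.5) = 2/13, g(6) = 0.125.
Sum = Δu · [g(1.5) + g(3) + g(4.5) + g(6)].
Sum ≈ 1.1468.

1.1468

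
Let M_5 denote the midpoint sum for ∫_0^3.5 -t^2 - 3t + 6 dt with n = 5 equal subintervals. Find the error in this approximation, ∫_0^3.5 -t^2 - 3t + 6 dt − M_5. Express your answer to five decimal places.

-0.14292

Exact integral: ∫_0^3.5 f(t) dt ≈ -11.6666667.
M_5 = -11.52375.
Error ≈ -11.6666667 − (-11.52375) ≈ -0.14292.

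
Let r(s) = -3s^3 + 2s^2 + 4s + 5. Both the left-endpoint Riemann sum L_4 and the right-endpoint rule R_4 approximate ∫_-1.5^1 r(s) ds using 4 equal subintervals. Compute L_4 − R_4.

3.515625

L_4 ≈ 18.41309.
R_4 ≈ 14.89746.
L_4 − R_4 = 3.515625.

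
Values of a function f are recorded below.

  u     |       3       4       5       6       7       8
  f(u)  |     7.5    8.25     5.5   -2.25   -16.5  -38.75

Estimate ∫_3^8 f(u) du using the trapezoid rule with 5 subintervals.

Δu = 1.
T_5 = (1/2)·[7.5 + 2·8.25 + 2·5.5 + 2·(-2.25) + 2·(-16.5) + (-38.75)] = -20.625.

-20.625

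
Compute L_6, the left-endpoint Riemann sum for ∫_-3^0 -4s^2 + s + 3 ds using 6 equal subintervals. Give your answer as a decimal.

-41.75

Δs = (0 − (-3))/6 = 0.5.
Left endpoints: -3, -2.5, -2, -1.5, -1, -0.5.
f(-3) = -36, f(-2.5) = -24.5, f(-2) = -15, f(-1.5) = -7.5, f(-1) = -2, f(-0.5) = 1.5.
Sum = Δs · [f(-3) + f(-2.5) + f(-2) + ...].
Sum = -41.75.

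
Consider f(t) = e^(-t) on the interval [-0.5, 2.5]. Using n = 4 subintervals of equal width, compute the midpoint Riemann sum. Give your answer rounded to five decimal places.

Δt = (2.5 − (-0.5))/4 = 0.75.
Midpoints: -0.125, 0.625, 1.375, 2.125.
f(-0.125) ≈ 1.13315, f(0.625) ≈ 0.53526, f(1.375) ≈ 0.25284, f(2.125) ≈ 0.11943.
Sum = Δt · [f(-0.125) + f(0.625) + f(1.375) + f(2.125)].
Sum ≈ 1.53051.

1.53051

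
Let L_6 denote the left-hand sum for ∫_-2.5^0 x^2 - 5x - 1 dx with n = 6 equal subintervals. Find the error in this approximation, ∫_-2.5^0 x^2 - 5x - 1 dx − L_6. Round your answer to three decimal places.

Exact integral: ∫_-2.5^0 f(x) dx ≈ 18.33333.
L_6 ≈ 22.31192.
Error ≈ 18.33333 − 22.31192 ≈ -3.979.

-3.979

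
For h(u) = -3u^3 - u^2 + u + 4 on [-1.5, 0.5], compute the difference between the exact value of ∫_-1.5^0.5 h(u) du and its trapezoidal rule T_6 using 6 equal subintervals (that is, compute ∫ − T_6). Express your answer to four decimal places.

-0.1296

Exact integral: ∫_-1.5^0.5 h(u) du ≈ 9.583333.
T_6 ≈ 9.712963.
Error ≈ 9.583333 − 9.712963 ≈ -0.1296.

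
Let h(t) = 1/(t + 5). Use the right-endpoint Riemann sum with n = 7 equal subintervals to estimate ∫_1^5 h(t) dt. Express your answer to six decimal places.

0.492261

Δt = (5 − 1)/7 = 4/7.
Right endpoints: 11/7, 15/7, 19/7, 23/7, 27/7, 31/7, 5.
h(11/7) = 7/46, h(15/7) = 0.14, h(19/7) = 7/54, h(23/7) = 7/58, h(27/7) = 7/62, h(31/7) = 7/66, h(5) = 0.1.
Sum = Δt · [h(11/7) + h(15/7) + h(19/7) + ...].
Sum ≈ 0.492261.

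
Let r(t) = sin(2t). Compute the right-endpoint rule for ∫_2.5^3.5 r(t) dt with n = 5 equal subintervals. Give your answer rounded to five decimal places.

Δt = (3.5 − 2.5)/5 = 0.2.
Right endpoints: 2.7, 2.9, 3.1, 3.3, 3.5.
r(2.7) ≈ -0.77276, r(2.9) ≈ -0.46460, r(3.1) ≈ -0.08309, r(3.3) ≈ 0.31154, r(3.5) ≈ 0.65699.
Sum = Δt · [r(2.7) + r(2.9) + r(3.1) + r(3.3) + r(3.5)].
Sum ≈ -0.07039.

-0.07039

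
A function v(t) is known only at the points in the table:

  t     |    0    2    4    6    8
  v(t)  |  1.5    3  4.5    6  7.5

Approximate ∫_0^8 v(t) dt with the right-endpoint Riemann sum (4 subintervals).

42

Δt = 2.
Sum = 2·[3 + 4.5 + 6 + 7.5] = 42.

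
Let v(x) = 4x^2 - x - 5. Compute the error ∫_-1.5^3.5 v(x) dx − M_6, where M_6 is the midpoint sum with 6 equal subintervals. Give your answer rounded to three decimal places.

Exact integral: ∫_-1.5^3.5 v(x) dx ≈ 31.66667.
M_6 ≈ 30.50926.
Error ≈ 31.66667 − 30.50926 ≈ 1.157.

1.157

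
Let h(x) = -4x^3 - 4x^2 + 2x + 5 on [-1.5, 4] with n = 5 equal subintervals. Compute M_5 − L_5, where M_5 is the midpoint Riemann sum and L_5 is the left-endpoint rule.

-140.81375

M_5 = -288.98375.
L_5 = -148.17.
M_5 − L_5 = -140.81375.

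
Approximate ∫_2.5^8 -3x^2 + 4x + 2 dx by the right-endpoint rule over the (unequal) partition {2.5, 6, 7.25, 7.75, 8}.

-558.453125

Subinterval widths: 3.5, 1.25, 0.5, 0.25.
Right endpoints: 6, 7.25, 7.75, 8.
f(6) = -82, f(7.25) = -126.6875, f(7.75) = -147.1875, f(8) = -158.
Sum = Σ Δx_i · f(x_i).
Sum = -558.453125.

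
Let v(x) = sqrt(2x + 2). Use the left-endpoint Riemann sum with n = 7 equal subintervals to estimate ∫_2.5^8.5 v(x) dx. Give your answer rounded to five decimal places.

20.68966

Δx = (8.5 − 2.5)/7 = 6/7.
Left endpoints: 2.5, 47/14, 59/14, 71/14, 83/14, 95/14, 107/14.
v(2.5) ≈ 2.64575, v(47/14) ≈ 2.95200, v(59/14) ≈ 3.22933, v(71/14) ≈ 3.48466, v(83/14) ≈ 3.72252, v(95/14) ≈ 3.94606, v(107/14) ≈ 4.15761.
Sum = Δx · [v(2.5) + v(47/14) + v(59/14) + ...].
Sum ≈ 20.68966.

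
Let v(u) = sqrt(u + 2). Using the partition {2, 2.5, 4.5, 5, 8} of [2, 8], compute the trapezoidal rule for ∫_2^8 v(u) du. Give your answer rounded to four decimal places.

Subinterval widths: 0.5, 2, 0.5, 3.
v(2) ≈ 2.0000, v(2.5) ≈ 2.1213, v(4.5) ≈ 2.5495, v(5) ≈ 2.6458, v(8) ≈ 3.1623.
On each subinterval the trapezoid contributes (Δu_i/2)·[v(u_{i-1}) + v(u_i)].
Sum ≈ 15.7120.

15.7120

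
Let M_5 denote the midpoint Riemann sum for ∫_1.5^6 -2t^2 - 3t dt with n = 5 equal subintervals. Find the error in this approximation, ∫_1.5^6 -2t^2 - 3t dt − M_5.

-0.6075

Exact integral: ∫_1.5^6 f(t) dt = -192.375.
M_5 = -191.7675.
Error = -192.375 − (-191.7675) = -0.6075.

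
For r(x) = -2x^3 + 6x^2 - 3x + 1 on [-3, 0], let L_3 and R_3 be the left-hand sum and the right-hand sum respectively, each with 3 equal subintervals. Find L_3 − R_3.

117

L_3 = 177.
R_3 = 60.
L_3 − R_3 = 117.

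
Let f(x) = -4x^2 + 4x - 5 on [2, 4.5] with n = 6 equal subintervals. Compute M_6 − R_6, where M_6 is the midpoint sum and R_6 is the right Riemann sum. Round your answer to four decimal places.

M_6 ≈ -90.688657.
R_6 ≈ -102.581019.
M_6 − R_6 ≈ 11.8924.

11.8924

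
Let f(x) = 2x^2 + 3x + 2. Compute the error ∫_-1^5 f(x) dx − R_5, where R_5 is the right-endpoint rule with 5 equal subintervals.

-42.48

Exact integral: ∫_-1^5 f(x) dx = 132.
R_5 = 174.48.
Error = 132 − 174.48 = -42.48.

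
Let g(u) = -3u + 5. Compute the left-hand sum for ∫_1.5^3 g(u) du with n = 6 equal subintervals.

Δu = (3 − 1.5)/6 = 0.25.
Left endpoints: 1.5, 1.75, 2, 2.25, 2.5, 2.75.
g(1.5) = 0.5, g(1.75) = -0.25, g(2) = -1, g(2.25) = -1.75, g(2.5) = -2.5, g(2.75) = -3.25.
Sum = Δu · [g(1.5) + g(1.75) + g(2) + ...].
Sum = -2.0625.

-2.0625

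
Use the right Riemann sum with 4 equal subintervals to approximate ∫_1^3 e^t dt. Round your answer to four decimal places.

Δt = (3 − 1)/4 = 0.5.
Right endpoints: 1.5, 2, 2.5, 3.
f(1.5) ≈ 4.4817, f(2) ≈ 7.3891, f(2.5) ≈ 12.1825, f(3) ≈ 20.0855.
Sum = Δt · [f(1.5) + f(2) + f(2.5) + f(3)].
Sum ≈ 22.0694.

22.0694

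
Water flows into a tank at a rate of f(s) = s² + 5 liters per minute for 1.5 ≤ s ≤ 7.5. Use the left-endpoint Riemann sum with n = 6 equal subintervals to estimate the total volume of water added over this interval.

Δs = (7.5 − 1.5)/6 = 1.
Left endpoints: 1.5, 2.5, 3.5, 4.5, 5.5, 6.5.
f(1.5) = 7.25, f(2.5) = 11.25, f(3.5) = 17.25, f(4.5) = 25.25, f(5.5) = 35.25, f(6.5) = 47.25.
Sum = Δs · [f(1.5) + f(2.5) + f(3.5) + ...].
Sum = 143.5.

143.5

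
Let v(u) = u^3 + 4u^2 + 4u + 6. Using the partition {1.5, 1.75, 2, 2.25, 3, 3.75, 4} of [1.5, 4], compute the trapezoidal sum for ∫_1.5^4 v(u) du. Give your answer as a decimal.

Subinterval widths: 0.25, 0.25, 0.25, 0.75, 0.75, 0.25.
v(1.5) = 24.375, v(1.75) = 30.609375, v(2) = 38, v(2.25) = 46.640625, v(3) = 81, v(3.75) = 129.984375, v(4) = 150.
On each subinterval the trapezoid contributes (Δu_i/2)·[v(u_{i-1}) + v(u_i)].
Sum = 188.01171875.

188.01171875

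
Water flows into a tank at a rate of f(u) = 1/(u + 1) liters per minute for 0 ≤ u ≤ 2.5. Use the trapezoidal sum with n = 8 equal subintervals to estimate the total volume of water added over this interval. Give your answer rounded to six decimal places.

Δu = (2.5 − 0)/8 = 0.3125.
f(0) = 1, f(0.3125) = 16/21, f(0.625) = 8/13, f(0.9375) = 16/31, f(1.25) = 4/9, f(1.5625) = 16/41, f(1.875) = 8/23, f(2.1875) = 16/51, f(2.5) = 2/7.
T_8 = (Δu/2)·[f(u_0) + 2f(u_1) + ... + 2f(u_{7}) + f(u_8)].
Sum ≈ 1.260161.

1.260161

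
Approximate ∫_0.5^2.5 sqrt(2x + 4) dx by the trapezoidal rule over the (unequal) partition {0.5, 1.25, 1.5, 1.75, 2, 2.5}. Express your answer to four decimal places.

5.2700

Subinterval widths: 0.75, 0.25, 0.25, 0.25, 0.5.
f(0.5) ≈ 2.2361, f(1.25) ≈ 2.5495, f(1.5) ≈ 2.6458, f(1.75) ≈ 2.7386, f(2) ≈ 2.8284, f(2.5) ≈ 3.0000.
On each subinterval the trapezoid contributes (Δx_i/2)·[f(x_{i-1}) + f(x_i)].
Sum ≈ 5.2700.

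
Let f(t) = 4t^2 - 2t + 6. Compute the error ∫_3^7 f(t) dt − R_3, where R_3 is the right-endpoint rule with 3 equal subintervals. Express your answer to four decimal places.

Exact integral: ∫_3^7 f(t) dt ≈ 405.333333.
R_3 ≈ 511.407407.
Error ≈ 405.333333 − 511.407407 ≈ -106.0741.

-106.0741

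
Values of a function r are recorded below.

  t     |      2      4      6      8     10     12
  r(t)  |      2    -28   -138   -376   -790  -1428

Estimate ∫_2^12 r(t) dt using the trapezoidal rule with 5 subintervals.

-4090

Δt = 2.
T_5 = (2/2)·[2 + 2·(-28) + 2·(-138) + 2·(-376) + 2·(-790) + (-1428)] = -4090.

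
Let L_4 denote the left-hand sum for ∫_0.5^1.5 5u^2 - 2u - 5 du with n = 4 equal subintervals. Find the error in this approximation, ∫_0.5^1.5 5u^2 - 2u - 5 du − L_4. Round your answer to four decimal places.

Exact integral: ∫_0.5^1.5 f(u) du ≈ -1.583333.
L_4 = -2.53125.
Error ≈ -1.583333 − (-2.53125) ≈ 0.9479.

0.9479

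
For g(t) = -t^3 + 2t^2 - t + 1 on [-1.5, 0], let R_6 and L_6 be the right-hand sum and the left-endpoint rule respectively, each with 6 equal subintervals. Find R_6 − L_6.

R_6 = 5.03515625.
L_6 = 7.37890625.
R_6 − L_6 = -2.34375.

-2.34375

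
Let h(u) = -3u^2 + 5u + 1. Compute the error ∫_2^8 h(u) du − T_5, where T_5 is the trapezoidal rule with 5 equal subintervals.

Exact integral: ∫_2^8 h(u) du = -348.
T_5 = -352.32.
Error = -348 − (-352.32) = 4.32.

4.32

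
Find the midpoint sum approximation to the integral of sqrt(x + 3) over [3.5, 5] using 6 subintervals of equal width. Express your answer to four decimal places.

4.0371

Δx = (5 − 3.5)/6 = 0.25.
Midpoints: 3.625, 3.875, 4.125, 4.375, 4.625, 4.875.
f(3.625) ≈ 2.5739, f(3.875) ≈ 2.6220, f(4.125) ≈ 2.6693, f(4.375) ≈ 2.7157, f(4.625) ≈ 2.7613, f(4.875) ≈ 2.8062.
Sum = Δx · [f(3.625) + f(3.875) + f(4.125) + ...].
Sum ≈ 4.0371.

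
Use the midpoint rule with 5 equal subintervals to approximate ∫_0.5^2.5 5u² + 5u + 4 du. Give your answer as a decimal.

Δu = (2.5 − 0.5)/5 = 0.4.
Midpoints: 0.7, 1.1, 1.5, 1.9, 2.3.
f(0.7) = 9.95, f(1.1) = 15.55, f(1.5) = 22.75, f(1.9) = 31.55, f(2.3) = 41.95.
Sum = Δu · [f(0.7) + f(1.1) + f(1.5) + f(1.9) + f(2.3)].
Sum = 48.7.

48.7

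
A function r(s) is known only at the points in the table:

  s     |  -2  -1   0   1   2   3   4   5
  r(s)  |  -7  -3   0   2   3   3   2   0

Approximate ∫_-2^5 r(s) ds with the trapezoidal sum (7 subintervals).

3.5

Δs = 1.
T_7 = (1/2)·[(-7) + 2·(-3) + 2·0 + 2·2 + 2·3 + 2·3 + 2·2 + 0] = 3.5.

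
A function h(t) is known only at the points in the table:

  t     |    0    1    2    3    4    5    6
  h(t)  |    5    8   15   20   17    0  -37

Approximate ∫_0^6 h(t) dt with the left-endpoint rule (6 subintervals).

65

Δt = 1.
Sum = 1·[5 + 8 + 15 + 20 + 17 + 0] = 65.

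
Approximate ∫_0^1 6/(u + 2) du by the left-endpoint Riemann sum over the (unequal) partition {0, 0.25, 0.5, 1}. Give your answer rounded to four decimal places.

2.6167

Subinterval widths: 0.25, 0.25, 0.5.
Left endpoints: 0, 0.25, 0.5.
f(0) = 3, f(0.25) = 8/3, f(0.5) = 2.4.
Sum = Σ Δu_i · f(u_i).
Sum ≈ 2.6167.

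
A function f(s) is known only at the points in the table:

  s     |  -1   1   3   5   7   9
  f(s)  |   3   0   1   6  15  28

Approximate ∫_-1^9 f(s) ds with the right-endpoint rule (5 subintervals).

100

Δs = 2.
Sum = 2·[0 + 1 + 6 + 15 + 28] = 100.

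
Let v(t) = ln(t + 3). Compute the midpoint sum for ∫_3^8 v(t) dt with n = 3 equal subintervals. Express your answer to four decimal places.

10.6350

Δt = (8 − 3)/3 = 5/3.
Midpoints: 23/6, 5.5, 43/6.
v(23/6) ≈ 1.9218, v(5.5) ≈ 2.1401, v(43/6) ≈ 2.3191.
Sum = Δt · [v(23/6) + v(5.5) + v(43/6)].
Sum ≈ 10.6350.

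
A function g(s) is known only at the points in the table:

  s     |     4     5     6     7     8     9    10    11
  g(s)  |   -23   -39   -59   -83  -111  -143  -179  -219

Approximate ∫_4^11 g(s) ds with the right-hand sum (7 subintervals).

-833

Δs = 1.
Sum = 1·[(-39) + (-59) + (-83) + (-111) + (-143) + (-179) + (-219)] = -833.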